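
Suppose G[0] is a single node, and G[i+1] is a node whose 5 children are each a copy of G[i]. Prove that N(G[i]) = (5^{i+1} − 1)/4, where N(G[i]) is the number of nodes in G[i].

Base case: N(G[0]) = 1, and (5^{0+1} − 1)/4 = 1.
Assume N(G[j]) = (5^{j+1} − 1)/4.
Then N(G[j+1]) = 1 + 5N(G[j]) = 1 + 5·(5^{j+1} − 1)/4 = 1 + (5^{j+2} − 5)/4 = (4 + 5^{j+2} − 5)/4 = (5^{j+2} − 1)/4.
Hence N(G[i]) = (5^{i+1} − 1)/4 for every i ≥ 0, by induction.

N(G[i]) = (5^{i+1} − 1)/4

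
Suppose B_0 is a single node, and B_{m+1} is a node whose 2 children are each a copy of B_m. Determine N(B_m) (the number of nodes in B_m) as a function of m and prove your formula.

Claim: N(B_m) = 2^{m+1} − 1.

Base case: N(B_0) = 1, and 2^{0+1} − 1 = 1.
Assume N(B_j) = 2^{j+1} − 1.
Then N(B_{j+1}) = 1 + 2N(B_j) = 1 + 2(2^{j+1} − 1) = 2^{j+2} − 2 + 1 = 2^{j+2} − 1.
Hence N(B_m) = 2^{m+1} − 1 for every m ≥ 0, by induction.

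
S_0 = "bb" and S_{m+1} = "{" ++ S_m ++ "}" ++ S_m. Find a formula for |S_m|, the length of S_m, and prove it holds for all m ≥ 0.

Claim: |S_m| = 2^{m+2} − 2.

Base case: |S_0| = 2, and 2^{0+2} − 2 = 2.
Assume |S_k| = 2^{k+2} − 2.
Then |S_{k+1}| = 1 + |S_k| + 1 + |S_k| = 2|S_k| + 2 = 2(2^{k+2} − 2) + 2 = 2^{k+3} − 4 + 2 = 2^{k+3} − 2.
Hence |S_m| = 2^{m+2} − 2 for every m ≥ 0, by induction.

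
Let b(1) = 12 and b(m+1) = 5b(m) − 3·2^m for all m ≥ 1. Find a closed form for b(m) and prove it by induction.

Claim: b(m) = 2·5^m + 2^m.

Base case: b(1) = 12, and 2·5^1 + 2^1 = 10 + 2 = 12.
Assume b(r) = 2·5^r + 2^r for some r ≥ 1.
Then b(r+1) = 5b(r) − 3·2^r = 5·(2·5^r + 2^r) − 3·2^r = 2·5^{r+1} + 5·2^r − 3·2^r = 2·5^{r+1} + 2·2^r = 2·5^{r+1} + 2^{r+1}.
So the formula holds for r+1, and by induction b(m) = 2·5^m + 2^m for all m ≥ 1.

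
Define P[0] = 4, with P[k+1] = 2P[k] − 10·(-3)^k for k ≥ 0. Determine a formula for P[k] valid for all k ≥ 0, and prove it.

Claim: P[k] = 2·2^k + 2·(-3)^k.

Base case: P[0] = 4, and 2·2^0 + 2·(-3)^0 = 2 + 2 = 4.
Assume P[m] = 2·2^m + 2·(-3)^m for some m ≥ 0.
Then P[m+1] = 2P[m] − 10·(-3)^m = 2·(2·2^m + 2·(-3)^m) − 10·(-3)^m = 2·2^{m+1} + 4·(-3)^m − 10·(-3)^m = 2·2^{m+1} − 6·(-3)^m = 2·2^{m+1} + 2·(-3)^{m+1}.
By induction, P[k] = 2·2^k + 2·(-3)^k for all k ≥ 0.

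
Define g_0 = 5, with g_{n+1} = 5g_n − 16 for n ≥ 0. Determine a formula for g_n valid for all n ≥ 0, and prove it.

Claim: g_n = 5^n + 4.

Base case: g_0 = 5, and 5^0 + 4 = 1 + 4 = 5.
Assume g_m = 5^m + 4 for some m ≥ 0.
Then g_{m+1} = 5g_m − 16 = 5·(5^m + 4) − 16 = 5^{m+1} + 20 − 16 = 5^{m+1} + 4.
Hence g_n = 5^n + 4 for every n ≥ 0, by induction.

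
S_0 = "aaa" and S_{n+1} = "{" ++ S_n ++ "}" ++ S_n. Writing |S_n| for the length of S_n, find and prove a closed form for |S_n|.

Claim: |S_n| = 5·2^n − 2.

Base case: |S_0| = 3, and 5·2^0 − 2 = 3.
Assume |S_r| = 5·2^r − 2.
Then |S_{r+1}| = 1 + |S_r| + 1 + |S_r| = 2|S_r| + 2 = 2(5·2^r − 2) + 2 = 5·2^{r+1} − 4 + 2 = 5·2^{r+1} − 2.
This completes the inductive step, so |S_n| = 5·2^n − 2 for all n ≥ 0.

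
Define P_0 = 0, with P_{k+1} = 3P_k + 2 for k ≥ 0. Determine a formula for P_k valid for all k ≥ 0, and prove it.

Claim: P_k = 3^k − 1.

Base case: P_0 = 0, and 3^0 − 1 = 1 − 1 = 0.
Assume P_r = 3^r − 1 for some r ≥ 0.
Then P_{r+1} = 3P_r + 2 = 3·(3^r − 1) + 2 = 3^{r+1} − 3 + 2 = 3^{r+1} − 1.
This completes the inductive step, so P_k = 3^k − 1 for all k ≥ 0.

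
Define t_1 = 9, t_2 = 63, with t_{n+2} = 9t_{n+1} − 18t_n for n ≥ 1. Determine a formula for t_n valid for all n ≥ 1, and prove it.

Claim: t_n = 2·6^n − 3^n.

Base cases: t_1 = 9 and 2·6^1 − 3^1 = 9; t_2 = 63 and 2·6^2 − 3^2 = 63.
Assume t_i = 2·6^i − 3^i for all 1 ≤ i ≤ j, where j ≥ 2.
Then t_{j+1} = 9t_j − 18t_{j−1} = 9·(2·6^j − 3^j) − 18·(2·6^{j−1} − 3^{j−1}) = 2·(9·6 − 18)6^{j−1} − (9·3 − 18)3^{j−1} = 72·6^{j−1} − 9·3^{j−1} = 2·6^{j+1} − 3^{j+1}.
Hence t_n = 2·6^n − 3^n for every n ≥ 1, by strong induction.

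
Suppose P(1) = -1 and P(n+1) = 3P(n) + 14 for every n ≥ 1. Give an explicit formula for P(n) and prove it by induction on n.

Claim: P(n) = 2·3^n − 7.

Base case: P(1) = -1, and 2·3^1 − 7 = 6 − 7 = -1.
Assume P(r) = 2·3^r − 7 for some r ≥ 1.
Then P(r+1) = 3P(r) + 14 = 3·(2·3^r − 7) + 14 = 6·3^r − 21 + 14 = 2·3^{r+1} − 7.
Hence P(n) = 2·3^n − 7 for every n ≥ 1, by induction.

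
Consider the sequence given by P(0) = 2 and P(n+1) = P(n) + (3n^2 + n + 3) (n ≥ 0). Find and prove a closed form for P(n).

Claim: P(n) = n^3 − n^2 + 3n + 2.

Base case: P(0) = 2, and 0^3 − 0^2 + 3·0 + 2 = 2.
Assume P(j) = j^3 − j^2 + 3j + 2.
Then P(j+1) = P(j) + (3j^2 + j + 3) = (j^3 − j^2 + 3j + 2) + (3j^2 + j + 3) = j^3 + 2j^2 + 4j + 5,
and (j+1)^3 − (j+1)^2 + 3·(j+1) + 2 = j^3 + 2j^2 + 4j + 5.
Hence P(n) = n^3 − n^2 + 3n + 2 for every n ≥ 0, by induction.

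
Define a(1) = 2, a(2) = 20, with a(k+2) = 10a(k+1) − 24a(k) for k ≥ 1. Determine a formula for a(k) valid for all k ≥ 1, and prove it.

Claim: a(k) = -4^k + 6^k.

Base cases: a(1) = 2 and -4^1 + 6^1 = 2; a(2) = 20 and -4^2 + 6^2 = 20.
Assume a(j) = -4^j + 6^j for all 1 ≤ j ≤ r, where r ≥ 2.
Then a(r+1) = 10a(r) − 24a(r−1) = 10·(-4^r + 6^r) − 24·(-4^{r−1} + 6^{r−1}) = -(10·4 − 24)4^{r−1} + (10·6 − 24)6^{r−1} = -16·4^{r−1} + 36·6^{r−1} = -4^{r+1} + 6^{r+1}.
By strong induction, a(k) = -4^k + 6^k for all k ≥ 1.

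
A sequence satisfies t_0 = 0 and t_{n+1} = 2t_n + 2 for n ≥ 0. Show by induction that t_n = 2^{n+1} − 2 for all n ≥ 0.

Base case: t_0 = 0, and 2^{0+1} − 2 = 2 − 2 = 0.
Assume t_m = 2^{m+1} − 2 for some m ≥ 0.
Then t_{m+1} = 2t_m + 2 = 2·(2^{m+1} − 2) + 2 = 2^{m+2} − 4 + 2 = 2^{m+2} − 2.
This completes the inductive step, so t_n = 2^{n+1} − 2 for all n ≥ 0.

t_n = 2^{n+1} − 2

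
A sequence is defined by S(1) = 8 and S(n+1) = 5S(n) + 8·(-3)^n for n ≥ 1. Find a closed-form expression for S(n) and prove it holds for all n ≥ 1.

Claim: S(n) = 5^n − (-3)^n.

Base case: S(1) = 8, and 5^1 − (-3)^1 = 5 + 3 = 8.
Assume S(k) = 5^k − (-3)^k for some k ≥ 1.
Then S(k+1) = 5S(k) + 8·(-3)^k = 5·(5^k − (-3)^k) + 8·(-3)^k = 5^{k+1} − 5·(-3)^k + 8·(-3)^k = 5^{k+1} + 3·(-3)^k = 5^{k+1} − (-3)^{k+1}.
By induction, S(n) = 5^n − (-3)^n for all n ≥ 1.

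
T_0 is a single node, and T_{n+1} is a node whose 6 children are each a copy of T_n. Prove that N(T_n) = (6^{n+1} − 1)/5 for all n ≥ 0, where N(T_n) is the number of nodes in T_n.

Base case: N(T_0) = 1, and (6^{0+1} − 1)/5 = 1.
Assume N(T_r) = (6^{r+1} − 1)/5.
Then N(T_{r+1}) = 1 + 6N(T_r) = 1 + 6·(6^{r+1} − 1)/5 = 1 + (6^{r+2} − 6)/5 = (5 + 6^{r+2} − 6)/5 = (6^{r+2} − 1)/5.
Hence N(T_n) = (6^{n+1} − 1)/5 for every n ≥ 0, by induction.

N(T_n) = (6^{n+1} − 1)/5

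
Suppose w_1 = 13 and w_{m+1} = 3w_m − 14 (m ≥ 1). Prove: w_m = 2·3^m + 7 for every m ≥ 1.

Base case: w_1 = 13, and 2·3^1 + 7 = 6 + 7 = 13.
Assume w_j = 2·3^j + 7 for some j ≥ 1.
Then w_{j+1} = 3w_j − 14 = 3·(2·3^j + 7) − 14 = 6·3^j + 21 − 14 = 2·3^{j+1} + 7.
Hence w_m = 2·3^m + 7 for every m ≥ 1, by induction.

w_m = 2·3^m + 7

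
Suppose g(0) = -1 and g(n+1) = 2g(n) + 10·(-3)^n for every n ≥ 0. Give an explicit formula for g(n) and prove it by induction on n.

Claim: g(n) = 2^n − 2·(-3)^n.

Base case: g(0) = -1, and 2^0 − 2·(-3)^0 = 1 − 2 = -1.
Assume g(j) = 2^j − 2·(-3)^j for some j ≥ 0.
Then g(j+1) = 2g(j) + 10·(-3)^j = 2·(2^j − 2·(-3)^j) + 10·(-3)^j = 2^{j+1} − 4·(-3)^j + 10·(-3)^j = 2^{j+1} + 6·(-3)^j = 2^{j+1} − 2·(-3)^{j+1}.
This completes the inductive step, so g(n) = 2^n − 2·(-3)^n for all n ≥ 0.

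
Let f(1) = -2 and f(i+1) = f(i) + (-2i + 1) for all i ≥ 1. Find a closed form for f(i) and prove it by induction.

Claim: f(i) = -i^2 + 2i − 3.

Base case: f(1) = -2, and -1^2 + 2·1 − 3 = -2.
Assume f(r) = -r^2 + 2r − 3.
Then f(r+1) = f(r) + (-2r + 1) = (-r^2 + 2r − 3) + (-2r + 1) = -r^2 − 2,
and -(r+1)^2 + 2·(r+1) − 3 = -r^2 − 2.
By induction, f(i) = -i^2 + 2i − 3 for all i ≥ 1.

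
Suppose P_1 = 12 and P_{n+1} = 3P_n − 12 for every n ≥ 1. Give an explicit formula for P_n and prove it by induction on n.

Claim: P_n = 2·3^n + 6.

Base case: P_1 = 12, and 2·3^1 + 6 = 6 + 6 = 12.
Assume P_m = 2·3^m + 6 for some m ≥ 1.
Then P_{m+1} = 3P_m − 12 = 3·(2·3^m + 6) − 12 = 6·3^m + 18 − 12 = 2·3^{m+1} + 6.
So the formula holds for m+1, and by induction P_n = 2·3^n + 6 for all n ≥ 1.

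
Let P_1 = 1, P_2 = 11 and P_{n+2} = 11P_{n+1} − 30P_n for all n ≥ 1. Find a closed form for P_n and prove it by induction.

Claim: P_n = 6^n − 5^n.

Base cases: P_1 = 1 and 6^1 − 5^1 = 1; P_2 = 11 and 6^2 − 5^2 = 11.
Assume P_j = 6^j − 5^j for all 1 ≤ j ≤ m, where m ≥ 2.
Then P_{m+1} = 11P_m − 30P_{m−1} = 11·(6^m − 5^m) − 30·(6^{m−1} − 5^{m−1}) = (11·6 − 30)6^{m−1} − (11·5 − 30)5^{m−1} = 36·6^{m−1} − 25·5^{m−1} = 6^{m+1} − 5^{m+1}.
Hence P_n = 6^n − 5^n for every n ≥ 1, by strong induction.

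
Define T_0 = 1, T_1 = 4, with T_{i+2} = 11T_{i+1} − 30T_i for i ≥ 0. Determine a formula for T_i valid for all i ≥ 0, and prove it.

Claim: T_i = -6^i + 2·5^i.

Base cases: T_0 = 1 and -6^0 + 2·5^0 = 1; T_1 = 4 and -6^1 + 2·5^1 = 4.
Assume T_j = -6^j + 2·5^j for all 0 ≤ j ≤ r, where r ≥ 1.
Then T_{r+1} = 11T_r − 30T_{r−1} = 11·(-6^r + 2·5^r) − 30·(-6^{r−1} + 2·5^{r−1}) = -(11·6 − 30)6^{r−1} + 2·(11·5 − 30)5^{r−1} = -36·6^{r−1} + 50·5^{r−1} = -6^{r+1} + 2·5^{r+1}.
Hence T_i = -6^i + 2·5^i for every i ≥ 0, by strong induction.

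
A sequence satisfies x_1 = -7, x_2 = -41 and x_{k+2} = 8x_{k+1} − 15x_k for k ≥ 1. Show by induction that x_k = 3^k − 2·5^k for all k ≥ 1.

Base cases: x_1 = -7 and 3^1 − 2·5^1 = -7; x_2 = -41 and 3^2 − 2·5^2 = -41.
Assume x_j = 3^j − 2·5^j for all 1 ≤ j ≤ m, where m ≥ 2.
Then x_{m+1} = 8x_m − 15x_{m−1} = 8·(3^m − 2·5^m) − 15·(3^{m−1} − 2·5^{m−1}) = (8·3 − 15)3^{m−1} − 2·(8·5 − 15)5^{m−1} = 9·3^{m−1} − 50·5^{m−1} = 3^{m+1} − 2·5^{m+1}.
Hence x_k = 3^k − 2·5^k for every k ≥ 1, by strong induction.

x_k = 3^k − 2·5^k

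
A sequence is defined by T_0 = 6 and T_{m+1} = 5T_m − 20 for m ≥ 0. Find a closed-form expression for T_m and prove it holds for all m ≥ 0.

Claim: T_m = 5^m + 5.

Base case: T_0 = 6, and 5^0 + 5 = 1 + 5 = 6.
Assume T_r = 5^r + 5 for some r ≥ 0.
Then T_{r+1} = 5T_r − 20 = 5·(5^r + 5) − 20 = 5^{r+1} + 25 − 20 = 5^{r+1} + 5.
This completes the inductive step, so T_m = 5^m + 5 for all m ≥ 0.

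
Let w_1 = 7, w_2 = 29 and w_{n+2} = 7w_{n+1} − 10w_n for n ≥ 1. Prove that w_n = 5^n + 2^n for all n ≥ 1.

Base cases: w_1 = 7 and 5^1 + 2^1 = 7; w_2 = 29 and 5^2 + 2^2 = 29.
Assume w_i = 5^i + 2^i for all 1 ≤ i ≤ j, where j ≥ 2.
Then w_{j+1} = 7w_j − 10w_{j−1} = 7·(5^j + 2^j) − 10·(5^{j−1} + 2^{j−1}) = (7·5 − 10)5^{j−1} + (7·2 − 10)2^{j−1} = 25·5^{j−1} + 4·2^{j−1} = 5^{j+1} + 2^{j+1}.
So the formula holds for j+1, and by strong induction w_n = 5^n + 2^n for all n ≥ 1.

w_n = 5^n + 2^n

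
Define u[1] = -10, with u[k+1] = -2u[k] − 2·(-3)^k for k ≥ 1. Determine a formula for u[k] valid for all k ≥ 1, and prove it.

Claim: u[k] = 2·(-2)^k + 2·(-3)^k.

Base case: u[1] = -10, and 2·(-2)^1 + 2·(-3)^1 = -4 − 6 = -10.
Assume u[r] = 2·(-2)^r + 2·(-3)^r for some r ≥ 1.
Then u[r+1] = -2u[r] − 2·(-3)^r = -2·(2·(-2)^r + 2·(-3)^r) − 2·(-3)^r = 2·(-2)^{r+1} − 4·(-3)^r − 2·(-3)^r = 2·(-2)^{r+1} − 6·(-3)^r = 2·(-2)^{r+1} + 2·(-3)^{r+1}.
Hence u[k] = 2·(-2)^k + 2·(-3)^k for every k ≥ 1, by induction.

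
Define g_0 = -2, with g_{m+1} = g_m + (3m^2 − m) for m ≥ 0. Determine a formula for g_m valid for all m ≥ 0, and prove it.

Claim: g_m = m^3 − 2m^2 + m − 2.

Base case: g_0 = -2, and 0^3 − 2·0^2 + 0 − 2 = -2.
Assume g_j = j^3 − 2j^2 + j − 2.
Then g_{j+1} = g_j + (3j^2 − j) = (j^3 − 2j^2 + j − 2) + (3j^2 − j) = j^3 + j^2 − 2,
and (j+1)^3 − 2·(j+1)^2 + (j+1) − 2 = j^3 + j^2 − 2.
This completes the inductive step, so g_m = m^3 − 2m^2 + m − 2 for all m ≥ 0.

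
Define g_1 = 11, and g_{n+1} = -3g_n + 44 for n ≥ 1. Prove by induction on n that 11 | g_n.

Base case: g_1 = 11 = 11·1, so 11 | g_1.
Assume 11 | g_m, so g_m = 11t for some integer t.
Then g_{m+1} = -3g_m + 44 = -3·(11t) + 44 = 11(-3t + 4), so 11 | g_{m+1}.
Hence 11 | g_n for every n ≥ 1, by induction.

11 | g_n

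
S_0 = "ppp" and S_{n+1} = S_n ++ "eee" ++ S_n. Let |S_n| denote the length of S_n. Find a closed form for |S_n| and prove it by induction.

Claim: |S_n| = 6·2^n − 3.

Base case: |S_0| = 3, and 6·2^0 − 3 = 3.
Assume |S_k| = 6·2^k − 3.
Then |S_{k+1}| = |S_k| + 3 + |S_k| = 2|S_k| + 3 = 2(6·2^k − 3) + 3 = 6·2^{k+1} − 6 + 3 = 6·2^{k+1} − 3.
Hence |S_n| = 6·2^n − 3 for every n ≥ 0, by induction.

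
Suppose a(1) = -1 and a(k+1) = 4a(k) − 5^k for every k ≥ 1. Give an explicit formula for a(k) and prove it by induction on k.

Claim: a(k) = 4^k − 5^k.

Base case: a(1) = -1, and 4^1 − 5^1 = 4 − 5 = -1.
Assume a(m) = 4^m − 5^m for some m ≥ 1.
Then a(m+1) = 4a(m) − 5^m = 4·(4^m − 5^m) − 5^m = 4^{m+1} − 4·5^m − 5^m = 4^{m+1} − 5·5^m = 4^{m+1} − 5^{m+1}.
By induction, a(k) = 4^k − 5^k for all k ≥ 1.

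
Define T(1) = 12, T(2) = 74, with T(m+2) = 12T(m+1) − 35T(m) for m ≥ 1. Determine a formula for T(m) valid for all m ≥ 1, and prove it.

Claim: T(m) = 5^m + 7^m.

Base cases: T(1) = 12 and 5^1 + 7^1 = 12; T(2) = 74 and 5^2 + 7^2 = 74.
Assume T(i) = 5^i + 7^i for all 1 ≤ i ≤ j, where j ≥ 2.
Then T(j+1) = 12T(j) − 35T(j−1) = 12·(5^j + 7^j) − 35·(5^{j−1} + 7^{j−1}) = (12·5 − 35)5^{j−1} + (12·7 − 35)7^{j−1} = 25·5^{j−1} + 49·7^{j−1} = 5^{j+1} + 7^{j+1}.
So the formula holds for j+1, and by strong induction T(m) = 5^m + 7^m for all m ≥ 1.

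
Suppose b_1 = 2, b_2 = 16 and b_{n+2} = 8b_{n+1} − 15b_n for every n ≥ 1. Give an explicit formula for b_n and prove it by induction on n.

Claim: b_n = -3^n + 5^n.

Base cases: b_1 = 2 and -3^1 + 5^1 = 2; b_2 = 16 and -3^2 + 5^2 = 16.
Assume b_i = -3^i + 5^i for all 1 ≤ i ≤ j, where j ≥ 2.
Then b_{j+1} = 8b_j − 15b_{j−1} = 8·(-3^j + 5^j) − 15·(-3^{j−1} + 5^{j−1}) = -(8·3 − 15)3^{j−1} + (8·5 − 15)5^{j−1} = -9·3^{j−1} + 25·5^{j−1} = -3^{j+1} + 5^{j+1}.
So the formula holds for j+1, and by strong induction b_n = -3^n + 5^n for all n ≥ 1.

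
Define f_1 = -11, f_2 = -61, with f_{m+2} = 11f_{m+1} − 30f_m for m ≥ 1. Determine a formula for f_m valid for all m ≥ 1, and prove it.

Claim: f_m = -6^m − 5^m.

Base cases: f_1 = -11 and -6^1 − 5^1 = -11; f_2 = -61 and -6^2 − 5^2 = -61.
Assume f_j = -6^j − 5^j for all 1 ≤ j ≤ r, where r ≥ 2.
Then f_{r+1} = 11f_r − 30f_{r−1} = 11·(-6^r − 5^r) − 30·(-6^{r−1} − 5^{r−1}) = -(11·6 − 30)6^{r−1} − (11·5 − 30)5^{r−1} = -36·6^{r−1} − 25·5^{r−1} = -6^{r+1} − 5^{r+1}.
So the formula holds for r+1, and by strong induction f_m = -6^m − 5^m for all m ≥ 1.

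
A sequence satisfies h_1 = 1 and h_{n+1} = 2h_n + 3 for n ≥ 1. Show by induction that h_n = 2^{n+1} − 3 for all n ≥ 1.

Base case: h_1 = 1, and 2^{1+1} − 3 = 4 − 3 = 1.
Assume h_r = 2^{r+1} − 3 for some r ≥ 1.
Then h_{r+1} = 2h_r + 3 = 2·(2^{r+1} − 3) + 3 = 2^{r+2} − 6 + 3 = 2^{r+2} − 3.
Hence h_n = 2^{n+1} − 3 for every n ≥ 1, by induction.

h_n = 2^{n+1} − 3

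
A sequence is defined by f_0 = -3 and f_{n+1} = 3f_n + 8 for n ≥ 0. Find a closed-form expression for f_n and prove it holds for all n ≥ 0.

Claim: f_n = 3^n − 4.

Base case: f_0 = -3, and 3^0 − 4 = 1 − 4 = -3.
Assume f_k = 3^k − 4 for some k ≥ 0.
Then f_{k+1} = 3f_k + 8 = 3·(3^k − 4) + 8 = 3^{k+1} − 12 + 8 = 3^{k+1} − 4.
So the formula holds for k+1, and by induction f_n = 3^n − 4 for all n ≥ 0.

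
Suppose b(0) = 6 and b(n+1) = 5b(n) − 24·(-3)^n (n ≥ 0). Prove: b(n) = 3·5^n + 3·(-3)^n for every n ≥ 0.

Base case: b(0) = 6, and 3·5^0 + 3·(-3)^0 = 3 + 3 = 6.
Assume b(m) = 3·5^m + 3·(-3)^m for some m ≥ 0.
Then b(m+1) = 5b(m) − 24·(-3)^m = 5·(3·5^m + 3·(-3)^m) − 24·(-3)^m = 3·5^{m+1} + 15·(-3)^m − 24·(-3)^m = 3·5^{m+1} − 9·(-3)^m = 3·5^{m+1} + 3·(-3)^{m+1}.
This completes the inductive step, so b(n) = 3·5^n + 3·(-3)^n for all n ≥ 0.

b(n) = 3·5^n + 3·(-3)^n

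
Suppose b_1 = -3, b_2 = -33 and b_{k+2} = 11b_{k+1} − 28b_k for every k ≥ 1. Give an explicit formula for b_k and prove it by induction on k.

Claim: b_k = 4^k − 7^k.

Base cases: b_1 = -3 and 4^1 − 7^1 = -3; b_2 = -33 and 4^2 − 7^2 = -33.
Assume b_j = 4^j − 7^j for all 1 ≤ j ≤ m, where m ≥ 2.
Then b_{m+1} = 11b_m − 28b_{m−1} = 11·(4^m − 7^m) − 28·(4^{m−1} − 7^{m−1}) = (11·4 − 28)4^{m−1} − (11·7 − 28)7^{m−1} = 16·4^{m−1} − 49·7^{m−1} = 4^{m+1} − 7^{m+1}.
Hence b_k = 4^k − 7^k for every k ≥ 1, by strong induction.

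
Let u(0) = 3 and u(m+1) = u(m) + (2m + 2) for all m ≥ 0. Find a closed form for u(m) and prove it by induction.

Claim: u(m) = m^2 + m + 3.

Base case: u(0) = 3, and 0^2 + 0 + 3 = 3.
Assume u(r) = r^2 + r + 3.
Then u(r+1) = u(r) + (2r + 2) = (r^2 + r + 3) + (2r + 2) = r^2 + 3r + 5,
and (r+1)^2 + (r+1) + 3 = r^2 + 3r + 5.
This completes the inductive step, so u(m) = m^2 + m + 3 for all m ≥ 0.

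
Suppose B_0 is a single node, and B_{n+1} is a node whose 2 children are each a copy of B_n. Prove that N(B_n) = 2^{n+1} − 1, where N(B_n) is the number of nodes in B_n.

Base case: N(B_0) = 1, and 2^{0+1} − 1 = 1.
Assume N(B_m) = 2^{m+1} − 1.
Then N(B_{m+1}) = 1 + 2N(B_m) = 1 + 2(2^{m+1} − 1) = 2^{m+2} − 2 + 1 = 2^{m+2} − 1.
By induction, N(B_n) = 2^{n+1} − 1 for all n ≥ 0.

N(B_n) = 2^{n+1} − 1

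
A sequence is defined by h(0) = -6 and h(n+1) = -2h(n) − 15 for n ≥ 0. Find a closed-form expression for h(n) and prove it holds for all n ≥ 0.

Claim: h(n) = -(-2)^n − 5.

Base case: h(0) = -6, and -(-2)^0 − 5 = -1 − 5 = -6.
Assume h(r) = -(-2)^r − 5 for some r ≥ 0.
Then h(r+1) = -2h(r) − 15 = -2·(-(-2)^r − 5) − 15 = 2·(-2)^r + 10 − 15 = -(-2)^{r+1} − 5.
Hence h(n) = -(-2)^n − 5 for every n ≥ 0, by induction.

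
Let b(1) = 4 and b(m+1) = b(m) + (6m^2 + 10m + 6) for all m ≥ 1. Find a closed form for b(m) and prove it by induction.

Claim: b(m) = 2m^3 + 2m^2 + 2m − 2.

Base case: b(1) = 4, and 2·1^3 + 2·1^2 + 2·1 − 2 = 4.
Assume b(j) = 2j^3 + 2j^2 + 2j − 2.
Then b(j+1) = b(j) + (6j^2 + 10j + 6) = (2j^3 + 2j^2 + 2j − 2) + (6j^2 + 10j + 6) = 2j^3 + 8j^2 + 12j + 4,
and 2·(j+1)^3 + 2·(j+1)^2 + 2·(j+1) − 2 = 2j^3 + 8j^2 + 12j + 4.
Hence b(m) = 2m^3 + 2m^2 + 2m − 2 for every m ≥ 1, by induction.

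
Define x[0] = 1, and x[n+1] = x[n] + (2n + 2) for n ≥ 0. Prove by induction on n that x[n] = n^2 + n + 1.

Base case: x[0] = 1, and 0^2 + 0 + 1 = 1.
Assume x[r] = r^2 + r + 1.
Then x[r+1] = x[r] + (2r + 2) = (r^2 + r + 1) + (2r + 2) = r^2 + 3r + 3,
and (r+1)^2 + (r+1) + 1 = r^2 + 3r + 3.
This completes the inductive step, so x[n] = n^2 + n + 1 for all n ≥ 0.

x[n] = n^2 + n + 1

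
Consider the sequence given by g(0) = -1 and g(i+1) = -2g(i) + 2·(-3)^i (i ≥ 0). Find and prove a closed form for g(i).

Claim: g(i) = (-2)^i − 2·(-3)^i.

Base case: g(0) = -1, and (-2)^0 − 2·(-3)^0 = 1 − 2 = -1.
Assume g(k) = (-2)^k − 2·(-3)^k for some k ≥ 0.
Then g(k+1) = -2g(k) + 2·(-3)^k = -2·((-2)^k − 2·(-3)^k) + 2·(-3)^k = (-2)^{k+1} + 4·(-3)^k + 2·(-3)^k = (-2)^{k+1} + 6·(-3)^k = (-2)^{k+1} − 2·(-3)^{k+1}.
So the formula holds for k+1, and by induction g(i) = (-2)^i − 2·(-3)^i for all i ≥ 0.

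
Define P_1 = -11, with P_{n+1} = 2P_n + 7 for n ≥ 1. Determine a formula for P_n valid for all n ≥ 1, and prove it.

Claim: P_n = -2^{n+1} − 7.

Base case: P_1 = -11, and -2^{1+1} − 7 = -4 − 7 = -11.
Assume P_j = -2^{j+1} − 7 for some j ≥ 1.
Then P_{j+1} = 2P_j + 7 = 2·(-2^{j+1} − 7) + 7 = -2^{j+2} − 14 + 7 = -2^{j+2} − 7.
This completes the inductive step, so P_n = -2^{n+1} − 7 for all n ≥ 1.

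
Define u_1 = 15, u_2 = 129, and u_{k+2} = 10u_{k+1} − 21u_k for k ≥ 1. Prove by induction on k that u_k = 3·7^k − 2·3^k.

Base cases: u_1 = 15 and 3·7^1 − 2·3^1 = 15; u_2 = 129 and 3·7^2 − 2·3^2 = 129.
Assume u_j = 3·7^j − 2·3^j for all 1 ≤ j ≤ r, where r ≥ 2.
Then u_{r+1} = 10u_r − 21u_{r−1} = 10·(3·7^r − 2·3^r) − 21·(3·7^{r−1} − 2·3^{r−1}) = 3·(10·7 − 21)7^{r−1} − 2·(10·3 − 21)3^{r−1} = 147·7^{r−1} − 18·3^{r−1} = 3·7^{r+1} − 2·3^{r+1}.
By strong induction, u_k = 3·7^k − 2·3^k for all k ≥ 1.

u_k = 3·7^k − 2·3^k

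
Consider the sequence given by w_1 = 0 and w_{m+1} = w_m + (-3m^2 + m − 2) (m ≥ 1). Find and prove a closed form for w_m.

Claim: w_m = -m^3 + 2m^2 − 3m + 2.

Base case: w_1 = 0, and -1^3 + 2·1^2 − 3·1 + 2 = 0.
Assume w_k = -k^3 + 2k^2 − 3k + 2.
Then w_{k+1} = w_k + (-3k^2 + k − 2) = (-k^3 + 2k^2 − 3k + 2) + (-3k^2 + k − 2) = -k^3 − k^2 − 2k,
and -(k+1)^3 + 2·(k+1)^2 − 3·(k+1) + 2 = -k^3 − k^2 − 2k.
Hence w_m = -m^3 + 2m^2 − 3m + 2 for every m ≥ 1, by induction.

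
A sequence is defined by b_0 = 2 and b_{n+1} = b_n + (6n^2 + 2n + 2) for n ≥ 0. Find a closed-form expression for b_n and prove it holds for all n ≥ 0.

Claim: b_n = 2n^3 − 2n^2 + 2n + 2.

Base case: b_0 = 2, and 2·0^3 − 2·0^2 + 2·0 + 2 = 2.
Assume b_k = 2k^3 − 2k^2 + 2k + 2.
Then b_{k+1} = b_k + (6k^2 + 2k + 2) = (2k^3 − 2k^2 + 2k + 2) + (6k^2 + 2k + 2) = 2k^3 + 4k^2 + 4k + 4,
and 2·(k+1)^3 − 2·(k+1)^2 + 2·(k+1) + 2 = 2k^3 + 4k^2 + 4k + 4.
This completes the inductive step, so b_n = 2n^3 − 2n^2 + 2n + 2 for all n ≥ 0.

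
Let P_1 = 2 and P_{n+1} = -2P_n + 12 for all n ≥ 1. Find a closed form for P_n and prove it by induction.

Claim: P_n = (-2)^n + 4.

Base case: P_1 = 2, and (-2)^1 + 4 = -2 + 4 = 2.
Assume P_k = (-2)^k + 4 for some k ≥ 1.
Then P_{k+1} = -2P_k + 12 = -2·((-2)^k + 4) + 12 = -2·(-2)^k − 8 + 12 = (-2)^{k+1} + 4.
Hence P_n = (-2)^n + 4 for every n ≥ 1, by induction.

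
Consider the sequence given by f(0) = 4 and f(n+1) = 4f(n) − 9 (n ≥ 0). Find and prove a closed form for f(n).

Claim: f(n) = 4^n + 3.

Base case: f(0) = 4, and 4^0 + 3 = 1 + 3 = 4.
Assume f(r) = 4^r + 3 for some r ≥ 0.
Then f(r+1) = 4f(r) − 9 = 4·(4^r + 3) − 9 = 4^{r+1} + 12 − 9 = 4^{r+1} + 3.
This completes the inductive step, so f(n) = 4^n + 3 for all n ≥ 0.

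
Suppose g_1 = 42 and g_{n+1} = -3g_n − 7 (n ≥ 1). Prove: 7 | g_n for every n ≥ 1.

Base case: g_1 = 42 = 7·6, so 7 | g_1.
Assume 7 | g_j, so g_j = 7t for some integer t.
Then g_{j+1} = -3g_j − 7 = -3·(7t) − 7 = 7(-3t − 1), so 7 | g_{j+1}.
This completes the inductive step, so 7 | g_n for all n ≥ 1.

7 | g_n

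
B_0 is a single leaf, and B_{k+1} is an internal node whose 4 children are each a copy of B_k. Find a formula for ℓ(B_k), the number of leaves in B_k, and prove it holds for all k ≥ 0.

Claim: ℓ(B_k) = 4^k.

Base case: ℓ(B_0) = 1, and 4^0 = 1.
Assume ℓ(B_m) = 4^m.
Then ℓ(B_{m+1}) = 4·ℓ(B_m) = 4·4^m = 4^{m+1}.
Hence ℓ(B_k) = 4^k for every k ≥ 0, by induction.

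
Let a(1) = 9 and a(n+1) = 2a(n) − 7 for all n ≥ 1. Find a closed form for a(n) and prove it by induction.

Claim: a(n) = 2^n + 7.

Base case: a(1) = 9, and 2^1 + 7 = 2 + 7 = 9.
Assume a(j) = 2^j + 7 for some j ≥ 1.
Then a(j+1) = 2a(j) − 7 = 2·(2^j + 7) − 7 = 2^{j+1} + 14 − 7 = 2^{j+1} + 7.
This completes the inductive step, so a(n) = 2^n + 7 for all n ≥ 1.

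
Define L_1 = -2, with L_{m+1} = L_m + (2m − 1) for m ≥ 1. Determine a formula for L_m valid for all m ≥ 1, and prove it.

Claim: L_m = m^2 − 2m − 1.

Base case: L_1 = -2, and 1^2 − 2·1 − 1 = -2.
Assume L_r = r^2 − 2r − 1.
Then L_{r+1} = L_r + (2r − 1) = (r^2 − 2r − 1) + (2r − 1) = r^2 − 2,
and (r+1)^2 − 2·(r+1) − 1 = r^2 − 2.
Hence L_m = m^2 − 2m − 1 for every m ≥ 1, by induction.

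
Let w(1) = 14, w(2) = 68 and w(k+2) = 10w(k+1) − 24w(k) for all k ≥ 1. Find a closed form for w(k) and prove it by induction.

Claim: w(k) = 6^k + 2·4^k.

Base cases: w(1) = 14 and 6^1 + 2·4^1 = 14; w(2) = 68 and 6^2 + 2·4^2 = 68.
Assume w(i) = 6^i + 2·4^i for all 1 ≤ i ≤ j, where j ≥ 2.
Then w(j+1) = 10w(j) − 24w(j−1) = 10·(6^j + 2·4^j) − 24·(6^{j−1} + 2·4^{j−1}) = (10·6 − 24)6^{j−1} + 2·(10·4 − 24)4^{j−1} = 36·6^{j−1} + 32·4^{j−1} = 6^{j+1} + 2·4^{j+1}.
By strong induction, w(k) = 6^k + 2·4^k for all k ≥ 1.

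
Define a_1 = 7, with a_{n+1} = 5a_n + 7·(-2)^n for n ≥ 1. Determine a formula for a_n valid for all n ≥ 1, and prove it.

Claim: a_n = 5^n − (-2)^n.

Base case: a_1 = 7, and 5^1 − (-2)^1 = 5 + 2 = 7.
Assume a_k = 5^k − (-2)^k for some k ≥ 1.
Then a_{k+1} = 5a_k + 7·(-2)^k = 5·(5^k − (-2)^k) + 7·(-2)^k = 5^{k+1} − 5·(-2)^k + 7·(-2)^k = 5^{k+1} + 2·(-2)^k = 5^{k+1} − (-2)^{k+1}.
So the formula holds for k+1, and by induction a_n = 5^n − (-2)^n for all n ≥ 1.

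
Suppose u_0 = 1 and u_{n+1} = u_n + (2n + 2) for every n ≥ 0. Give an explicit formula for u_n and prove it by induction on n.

Claim: u_n = n^2 + n + 1.

Base case: u_0 = 1, and 0^2 + 0 + 1 = 1.
Assume u_m = m^2 + m + 1.
Then u_{m+1} = u_m + (2m + 2) = (m^2 + m + 1) + (2m + 2) = m^2 + 3m + 3,
and (m+1)^2 + (m+1) + 1 = m^2 + 3m + 3.
Hence u_n = n^2 + n + 1 for every n ≥ 0, by induction.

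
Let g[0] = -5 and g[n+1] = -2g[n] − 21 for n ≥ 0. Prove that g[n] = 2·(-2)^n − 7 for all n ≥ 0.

Base case: g[0] = -5, and 2·(-2)^0 − 7 = 2 − 7 = -5.
Assume g[r] = 2·(-2)^r − 7 for some r ≥ 0.
Then g[r+1] = -2g[r] − 21 = -2·(2·(-2)^r − 7) − 21 = -4·(-2)^r + 14 − 21 = 2·(-2)^{r+1} − 7.
This completes the inductive step, so g[n] = 2·(-2)^n − 7 for all n ≥ 0.

g[n] = 2·(-2)^n − 7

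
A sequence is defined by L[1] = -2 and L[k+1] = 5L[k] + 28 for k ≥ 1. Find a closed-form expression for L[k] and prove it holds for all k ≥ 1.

Claim: L[k] = 5^k − 7.

Base case: L[1] = -2, and 5^1 − 7 = 5 − 7 = -2.
Assume L[j] = 5^j − 7 for some j ≥ 1.
Then L[j+1] = 5L[j] + 28 = 5·(5^j − 7) + 28 = 5^{j+1} − 35 + 28 = 5^{j+1} − 7.
Hence L[k] = 5^k − 7 for every k ≥ 1, by induction.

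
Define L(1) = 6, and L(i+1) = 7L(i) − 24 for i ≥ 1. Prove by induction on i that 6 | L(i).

Base case: L(1) = 6 = 6·1, so 6 | L(1).
Assume 6 | L(k), so L(k) = 6t for some integer t.
Then L(k+1) = 7L(k) − 24 = 7·(6t) − 24 = 6(7t − 4), so 6 | L(k+1).
So the property holds for k+1, and by induction 6 | L(i) for all i ≥ 1.

6 | L(i)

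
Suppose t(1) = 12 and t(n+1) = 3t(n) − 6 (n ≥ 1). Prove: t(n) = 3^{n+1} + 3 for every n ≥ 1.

Base case: t(1) = 12, and 3^{1+1} + 3 = 9 + 3 = 12.
Assume t(r) = 3^{r+1} + 3 for some r ≥ 1.
Then t(r+1) = 3t(r) − 6 = 3·(3^{r+1} + 3) − 6 = 3^{r+2} + 9 − 6 = 3^{r+2} + 3.
By induction, t(n) = 3^{n+1} + 3 for all n ≥ 1.

t(n) = 3^{n+1} + 3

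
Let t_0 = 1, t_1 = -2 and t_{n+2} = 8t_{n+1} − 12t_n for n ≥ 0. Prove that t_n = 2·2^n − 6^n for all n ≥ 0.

Base cases: t_0 = 1 and 2·2^0 − 6^0 = 1; t_1 = -2 and 2·2^1 − 6^1 = -2.
Assume t_j = 2·2^j − 6^j for all 0 ≤ j ≤ k, where k ≥ 1.
Then t_{k+1} = 8t_k − 12t_{k−1} = 8·(2·2^k − 6^k) − 12·(2·2^{k−1} − 6^{k−1}) = 2·(8·2 − 12)2^{k−1} − (8·6 − 12)6^{k−1} = 8·2^{k−1} − 36·6^{k−1} = 2·2^{k+1} − 6^{k+1}.
So the formula holds for k+1, and by strong induction t_n = 2·2^n − 6^n for all n ≥ 0.

t_n = 2·2^n − 6^n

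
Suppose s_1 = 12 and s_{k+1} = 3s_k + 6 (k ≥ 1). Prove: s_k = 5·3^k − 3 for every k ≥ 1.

Base case: s_1 = 12, and 5·3^1 − 3 = 15 − 3 = 12.
Assume s_r = 5·3^r − 3 for some r ≥ 1.
Then s_{r+1} = 3s_r + 6 = 3·(5·3^r − 3) + 6 = 15·3^r − 9 + 6 = 5·3^{r+1} − 3.
Hence s_k = 5·3^k − 3 for every k ≥ 1, by induction.

s_k = 5·3^k − 3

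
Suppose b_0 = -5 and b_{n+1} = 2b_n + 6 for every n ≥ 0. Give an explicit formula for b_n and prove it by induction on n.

Claim: b_n = 2^n − 6.

Base case: b_0 = -5, and 2^0 − 6 = 1 − 6 = -5.
Assume b_r = 2^r − 6 for some r ≥ 0.
Then b_{r+1} = 2b_r + 6 = 2·(2^r − 6) + 6 = 2^{r+1} − 12 + 6 = 2^{r+1} − 6.
This completes the inductive step, so b_n = 2^n − 6 for all n ≥ 0.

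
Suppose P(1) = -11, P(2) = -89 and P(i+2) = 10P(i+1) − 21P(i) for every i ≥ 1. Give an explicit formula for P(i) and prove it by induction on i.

Claim: P(i) = 3^i − 2·7^i.

Base cases: P(1) = -11 and 3^1 − 2·7^1 = -11; P(2) = -89 and 3^2 − 2·7^2 = -89.
Assume P(j) = 3^j − 2·7^j for all 1 ≤ j ≤ m, where m ≥ 2.
Then P(m+1) = 10P(m) − 21P(m−1) = 10·(3^m − 2·7^m) − 21·(3^{m−1} − 2·7^{m−1}) = (10·3 − 21)3^{m−1} − 2·(10·7 − 21)7^{m−1} = 9·3^{m−1} − 98·7^{m−1} = 3^{m+1} − 2·7^{m+1}.
By strong induction, P(i) = 3^i − 2·7^i for all i ≥ 1.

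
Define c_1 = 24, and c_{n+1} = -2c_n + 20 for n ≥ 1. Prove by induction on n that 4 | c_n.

Base case: c_1 = 24 = 4·6, so 4 | c_1.
Assume 4 | c_j, so c_j = 4t for some integer t.
Then c_{j+1} = -2c_j + 20 = -2·(4t) + 20 = 4(-2t + 5), so 4 | c_{j+1}.
By induction, 4 | c_n for all n ≥ 1.

4 | c_n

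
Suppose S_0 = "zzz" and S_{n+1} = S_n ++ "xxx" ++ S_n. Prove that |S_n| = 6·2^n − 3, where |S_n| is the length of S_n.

Base case: |S_0| = 3, and 6·2^0 − 3 = 3.
Assume |S_r| = 6·2^r − 3.
Then |S_{r+1}| = |S_r| + 3 + |S_r| = 2|S_r| + 3 = 2(6·2^r − 3) + 3 = 6·2^{r+1} − 6 + 3 = 6·2^{r+1} − 3.
By induction, |S_n| = 6·2^n − 3 for all n ≥ 0.

|S_n| = 6·2^n − 3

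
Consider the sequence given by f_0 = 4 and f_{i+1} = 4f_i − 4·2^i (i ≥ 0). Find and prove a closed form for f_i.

Claim: f_i = 2·4^i + 2·2^i.

Base case: f_0 = 4, and 2·4^0 + 2·2^0 = 2 + 2 = 4.
Assume f_m = 2·4^m + 2·2^m for some m ≥ 0.
Then f_{m+1} = 4f_m − 4·2^m = 4·(2·4^m + 2·2^m) − 4·2^m = 2·4^{m+1} + 8·2^m − 4·2^m = 2·4^{m+1} + 4·2^m = 2·4^{m+1} + 2·2^{m+1}.
So the formula holds for m+1, and by induction f_i = 2·4^i + 2·2^i for all i ≥ 0.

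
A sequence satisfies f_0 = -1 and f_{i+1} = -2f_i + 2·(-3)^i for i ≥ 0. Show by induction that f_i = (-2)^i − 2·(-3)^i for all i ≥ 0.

Base case: f_0 = -1, and (-2)^0 − 2·(-3)^0 = 1 − 2 = -1.
Assume f_r = (-2)^r − 2·(-3)^r for some r ≥ 0.
Then f_{r+1} = -2f_r + 2·(-3)^r = -2·((-2)^r − 2·(-3)^r) + 2·(-3)^r = (-2)^{r+1} + 4·(-3)^r + 2·(-3)^r = (-2)^{r+1} + 6·(-3)^r = (-2)^{r+1} − 2·(-3)^{r+1}.
By induction, f_i = (-2)^i − 2·(-3)^i for all i ≥ 0.

f_i = (-2)^i − 2·(-3)^i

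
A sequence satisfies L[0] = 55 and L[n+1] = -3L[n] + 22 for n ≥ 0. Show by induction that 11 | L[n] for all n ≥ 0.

Base case: L[0] = 55 = 11·5, so 11 | L[0].
Assume 11 | L[j], so L[j] = 11t for some integer t.
Then L[j+1] = -3L[j] + 22 = -3·(11t) + 22 = 11(-3t + 2), so 11 | L[j+1].
Hence 11 | L[n] for every n ≥ 0, by induction.

11 | L[n]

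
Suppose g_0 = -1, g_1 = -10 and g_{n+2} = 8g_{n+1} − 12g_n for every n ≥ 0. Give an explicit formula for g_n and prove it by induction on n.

Claim: g_n = 2^n − 2·6^n.

Base cases: g_0 = -1 and 2^0 − 2·6^0 = -1; g_1 = -10 and 2^1 − 2·6^1 = -10.
Assume g_j = 2^j − 2·6^j for all 0 ≤ j ≤ r, where r ≥ 1.
Then g_{r+1} = 8g_r − 12g_{r−1} = 8·(2^r − 2·6^r) − 12·(2^{r−1} − 2·6^{r−1}) = (8·2 − 12)2^{r−1} − 2·(8·6 − 12)6^{r−1} = 4·2^{r−1} − 72·6^{r−1} = 2^{r+1} − 2·6^{r+1}.
Hence g_n = 2^n − 2·6^n for every n ≥ 0, by strong induction.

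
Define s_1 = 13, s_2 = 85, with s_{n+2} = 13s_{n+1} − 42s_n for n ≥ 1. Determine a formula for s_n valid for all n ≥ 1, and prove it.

Claim: s_n = 7^n + 6^n.

Base cases: s_1 = 13 and 7^1 + 6^1 = 13; s_2 = 85 and 7^2 + 6^2 = 85.
Assume s_i = 7^i + 6^i for all 1 ≤ i ≤ j, where j ≥ 2.
Then s_{j+1} = 13s_j − 42s_{j−1} = 13·(7^j + 6^j) − 42·(7^{j−1} + 6^{j−1}) = (13·7 − 42)7^{j−1} + (13·6 − 42)6^{j−1} = 49·7^{j−1} + 36·6^{j−1} = 7^{j+1} + 6^{j+1}.
This completes the inductive step, so s_n = 7^n + 6^n for all n ≥ 1.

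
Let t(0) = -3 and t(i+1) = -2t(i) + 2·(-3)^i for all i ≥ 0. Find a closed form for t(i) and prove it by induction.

Claim: t(i) = -(-2)^i − 2·(-3)^i.

Base case: t(0) = -3, and -(-2)^0 − 2·(-3)^0 = -1 − 2 = -3.
Assume t(j) = -(-2)^j − 2·(-3)^j for some j ≥ 0.
Then t(j+1) = -2t(j) + 2·(-3)^j = -2·(-(-2)^j − 2·(-3)^j) + 2·(-3)^j = -(-2)^{j+1} + 4·(-3)^j + 2·(-3)^j = -(-2)^{j+1} + 6·(-3)^j = -(-2)^{j+1} − 2·(-3)^{j+1}.
So the formula holds for j+1, and by induction t(i) = -(-2)^i − 2·(-3)^i for all i ≥ 0.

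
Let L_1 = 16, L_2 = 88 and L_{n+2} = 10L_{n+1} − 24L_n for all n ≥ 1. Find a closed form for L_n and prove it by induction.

Claim: L_n = 2·6^n + 4^n.

Base cases: L_1 = 16 and 2·6^1 + 4^1 = 16; L_2 = 88 and 2·6^2 + 4^2 = 88.
Assume L_j = 2·6^j + 4^j for all 1 ≤ j ≤ r, where r ≥ 2.
Then L_{r+1} = 10L_r − 24L_{r−1} = 10·(2·6^r + 4^r) − 24·(2·6^{r−1} + 4^{r−1}) = 2·(10·6 − 24)6^{r−1} + (10·4 − 24)4^{r−1} = 72·6^{r−1} + 16·4^{r−1} = 2·6^{r+1} + 4^{r+1}.
By strong induction, L_n = 2·6^n + 4^n for all n ≥ 1.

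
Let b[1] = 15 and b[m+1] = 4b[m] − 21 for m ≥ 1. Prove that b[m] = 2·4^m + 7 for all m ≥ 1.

Base case: b[1] = 15, and 2·4^1 + 7 = 8 + 7 = 15.
Assume b[j] = 2·4^j + 7 for some j ≥ 1.
Then b[j+1] = 4b[j] − 21 = 4·(2·4^j + 7) − 21 = 8·4^j + 28 − 21 = 2·4^{j+1} + 7.
So the formula holds for j+1, and by induction b[m] = 2·4^m + 7 for all m ≥ 1.

b[m] = 2·4^m + 7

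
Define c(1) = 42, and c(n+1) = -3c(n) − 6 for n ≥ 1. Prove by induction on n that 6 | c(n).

Base case: c(1) = 42 = 6·7, so 6 | c(1).
Assume 6 | c(k), so c(k) = 6t for some integer t.
Then c(k+1) = -3c(k) − 6 = -3·(6t) − 6 = 6(-3t − 1), so 6 | c(k+1).
This completes the inductive step, so 6 | c(n) for all n ≥ 1.

6 | c(n)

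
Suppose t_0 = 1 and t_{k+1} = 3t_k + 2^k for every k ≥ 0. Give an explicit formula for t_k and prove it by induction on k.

Claim: t_k = 2·3^k − 2^k.

Base case: t_0 = 1, and 2·3^0 − 2^0 = 2 − 1 = 1.
Assume t_m = 2·3^m − 2^m for some m ≥ 0.
Then t_{m+1} = 3t_m + 2^m = 3·(2·3^m − 2^m) + 2^m = 2·3^{m+1} − 3·2^m + 2^m = 2·3^{m+1} − 2·2^m = 2·3^{m+1} − 2^{m+1}.
Hence t_k = 2·3^k − 2^k for every k ≥ 0, by induction.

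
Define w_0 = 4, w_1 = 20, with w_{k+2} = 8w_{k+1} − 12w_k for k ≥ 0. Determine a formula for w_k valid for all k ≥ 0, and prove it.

Claim: w_k = 3·6^k + 2^k.

Base cases: w_0 = 4 and 3·6^0 + 2^0 = 4; w_1 = 20 and 3·6^1 + 2^1 = 20.
Assume w_j = 3·6^j + 2^j for all 0 ≤ j ≤ m, where m ≥ 1.
Then w_{m+1} = 8w_m − 12w_{m−1} = 8·(3·6^m + 2^m) − 12·(3·6^{m−1} + 2^{m−1}) = 3·(8·6 − 12)6^{m−1} + (8·2 − 12)2^{m−1} = 108·6^{m−1} + 4·2^{m−1} = 3·6^{m+1} + 2^{m+1}.
So the formula holds for m+1, and by strong induction w_k = 3·6^k + 2^k for all k ≥ 0.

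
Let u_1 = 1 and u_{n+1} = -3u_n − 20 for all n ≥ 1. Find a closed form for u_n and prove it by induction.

Claim: u_n = -2·(-3)^n − 5.

Base case: u_1 = 1, and -2·(-3)^1 − 5 = 6 − 5 = 1.
Assume u_r = -2·(-3)^r − 5 for some r ≥ 1.
Then u_{r+1} = -3u_r − 20 = -3·(-2·(-3)^r − 5) − 20 = 6·(-3)^r + 15 − 20 = -2·(-3)^{r+1} − 5.
By induction, u_n = -2·(-3)^n − 5 for all n ≥ 1.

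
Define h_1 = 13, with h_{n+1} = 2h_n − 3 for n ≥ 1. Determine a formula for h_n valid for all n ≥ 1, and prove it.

Claim: h_n = 5·2^n + 3.

Base case: h_1 = 13, and 5·2^1 + 3 = 10 + 3 = 13.
Assume h_j = 5·2^j + 3 for some j ≥ 1.
Then h_{j+1} = 2h_j − 3 = 2·(5·2^j + 3) − 3 = 10·2^j + 6 − 3 = 5·2^{j+1} + 3.
So the formula holds for j+1, and by induction h_n = 5·2^n + 3 for all n ≥ 1.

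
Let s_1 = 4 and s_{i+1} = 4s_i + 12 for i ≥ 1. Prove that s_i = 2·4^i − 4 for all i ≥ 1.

Base case: s_1 = 4, and 2·4^1 − 4 = 8 − 4 = 4.
Assume s_k = 2·4^k − 4 for some k ≥ 1.
Then s_{k+1} = 4s_k + 12 = 4·(2·4^k − 4) + 12 = 8·4^k − 16 + 12 = 2·4^{k+1} − 4.
By induction, s_i = 2·4^i − 4 for all i ≥ 1.

s_i = 2·4^i − 4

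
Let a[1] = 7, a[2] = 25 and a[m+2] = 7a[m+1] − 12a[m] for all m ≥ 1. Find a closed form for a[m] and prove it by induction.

Claim: a[m] = 4^m + 3^m.

Base cases: a[1] = 7 and 4^1 + 3^1 = 7; a[2] = 25 and 4^2 + 3^2 = 25.
Assume a[i] = 4^i + 3^i for all 1 ≤ i ≤ j, where j ≥ 2.
Then a[j+1] = 7a[j] − 12a[j−1] = 7·(4^j + 3^j) − 12·(4^{j−1} + 3^{j−1}) = (7·4 − 12)4^{j−1} + (7·3 − 12)3^{j−1} = 16·4^{j−1} + 9·3^{j−1} = 4^{j+1} + 3^{j+1}.
This completes the inductive step, so a[m] = 4^m + 3^m for all m ≥ 1.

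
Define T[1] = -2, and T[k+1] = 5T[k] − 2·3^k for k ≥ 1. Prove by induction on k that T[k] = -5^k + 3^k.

Base case: T[1] = -2, and -5^1 + 3^1 = -5 + 3 = -2.
Assume T[m] = -5^m + 3^m for some m ≥ 1.
Then T[m+1] = 5T[m] − 2·3^m = 5·(-5^m + 3^m) − 2·3^m = -5^{m+1} + 5·3^m − 2·3^m = -5^{m+1} + 3·3^m = -5^{m+1} + 3^{m+1}.
This completes the inductive step, so T[k] = -5^k + 3^k for all k ≥ 1.

T[k] = -5^k + 3^k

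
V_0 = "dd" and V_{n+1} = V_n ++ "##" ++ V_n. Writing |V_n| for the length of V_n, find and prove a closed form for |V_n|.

Claim: |V_n| = 2^{n+2} − 2.

Base case: |V_0| = 2, and 2^{0+2} − 2 = 2.
Assume |V_k| = 2^{k+2} − 2.
Then |V_{k+1}| = |V_k| + 2 + |V_k| = 2|V_k| + 2 = 2(2^{k+2} − 2) + 2 = 2^{k+3} − 4 + 2 = 2^{k+3} − 2.
So the formula holds for k+1, and by induction |V_n| = 2^{n+2} − 2 for all n ≥ 0.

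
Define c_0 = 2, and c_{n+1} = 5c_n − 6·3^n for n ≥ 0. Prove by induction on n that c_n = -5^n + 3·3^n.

Base case: c_0 = 2, and -5^0 + 3·3^0 = -1 + 3 = 2.
Assume c_m = -5^m + 3·3^m for some m ≥ 0.
Then c_{m+1} = 5c_m − 6·3^m = 5·(-5^m + 3·3^m) − 6·3^m = -5^{m+1} + 15·3^m − 6·3^m = -5^{m+1} + 9·3^m = -5^{m+1} + 3·3^{m+1}.
Hence c_n = -5^n + 3·3^n for every n ≥ 0, by induction.

c_n = -5^n + 3·3^n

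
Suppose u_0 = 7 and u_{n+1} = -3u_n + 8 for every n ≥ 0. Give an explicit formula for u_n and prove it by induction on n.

Claim: u_n = 5·(-3)^n + 2.

Base case: u_0 = 7, and 5·(-3)^0 + 2 = 5 + 2 = 7.
Assume u_j = 5·(-3)^j + 2 for some j ≥ 0.
Then u_{j+1} = -3u_j + 8 = -3·(5·(-3)^j + 2) + 8 = -15·(-3)^j − 6 + 8 = 5·(-3)^{j+1} + 2.
By induction, u_n = 5·(-3)^n + 2 for all n ≥ 0.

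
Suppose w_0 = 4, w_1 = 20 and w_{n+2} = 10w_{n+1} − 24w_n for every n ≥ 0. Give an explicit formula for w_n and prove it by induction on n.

Claim: w_n = 2·4^n + 2·6^n.

Base cases: w_0 = 4 and 2·4^0 + 2·6^0 = 4; w_1 = 20 and 2·4^1 + 2·6^1 = 20.
Assume w_i = 2·4^i + 2·6^i for all 0 ≤ i ≤ j, where j ≥ 1.
Then w_{j+1} = 10w_j − 24w_{j−1} = 10·(2·4^j + 2·6^j) − 24·(2·4^{j−1} + 2·6^{j−1}) = 2·(10·4 − 24)4^{j−1} + 2·(10·6 − 24)6^{j−1} = 32·4^{j−1} + 72·6^{j−1} = 2·4^{j+1} + 2·6^{j+1}.
This completes the inductive step, so w_n = 2·4^n + 2·6^n for all n ≥ 0.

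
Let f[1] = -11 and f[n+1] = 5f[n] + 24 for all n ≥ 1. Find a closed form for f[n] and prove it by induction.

Claim: f[n] = -5^n − 6.

Base case: f[1] = -11, and -5^1 − 6 = -5 − 6 = -11.
Assume f[r] = -5^r − 6 for some r ≥ 1.
Then f[r+1] = 5f[r] + 24 = 5·(-5^r − 6) + 24 = -5^{r+1} − 30 + 24 = -5^{r+1} − 6.
This completes the inductive step, so f[n] = -5^n − 6 for all n ≥ 1.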